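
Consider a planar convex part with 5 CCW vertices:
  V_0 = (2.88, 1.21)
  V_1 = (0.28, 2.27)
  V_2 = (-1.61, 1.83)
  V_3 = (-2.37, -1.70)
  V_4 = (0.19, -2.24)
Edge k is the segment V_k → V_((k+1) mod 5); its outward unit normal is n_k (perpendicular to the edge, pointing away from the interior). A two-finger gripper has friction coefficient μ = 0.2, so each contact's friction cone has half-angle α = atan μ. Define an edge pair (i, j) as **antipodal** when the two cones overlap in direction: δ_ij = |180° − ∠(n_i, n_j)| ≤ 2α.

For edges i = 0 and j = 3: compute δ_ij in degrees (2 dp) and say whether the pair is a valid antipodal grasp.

α = atan 0.2 = 11.31°;  2α = 22.62°
edge 0: e_0 = (-2.60, +1.06);  n_0 = (+0.3775, +0.9260)
edge 3: e_3 = (+2.56, -0.54);  n_3 = (-0.2064, -0.9785)
∠(n_0, n_3) = 169.73°
δ = |180° − 169.73°| = 10.27°
10.27° ≤ 2α = 22.62°  →  valid

δ = 10.27°, valid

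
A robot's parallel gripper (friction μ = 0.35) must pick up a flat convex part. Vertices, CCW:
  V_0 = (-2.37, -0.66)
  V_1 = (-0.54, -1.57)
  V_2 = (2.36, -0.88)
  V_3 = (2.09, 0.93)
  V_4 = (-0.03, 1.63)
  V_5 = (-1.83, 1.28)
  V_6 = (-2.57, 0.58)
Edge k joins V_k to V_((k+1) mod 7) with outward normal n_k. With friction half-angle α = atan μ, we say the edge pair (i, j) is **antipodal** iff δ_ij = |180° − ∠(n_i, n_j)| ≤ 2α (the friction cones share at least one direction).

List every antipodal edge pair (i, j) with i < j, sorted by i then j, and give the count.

α = atan 0.35 = 19.29°;  2α = 38.58°
n_0 = (-0.4453, -0.8954)
n_1 = (+0.2315, -0.9728)
n_2 = (+0.9891, +0.1475)
n_3 = (+0.3135, +0.9496)
n_4 = (-0.1909, +0.9816)
n_5 = (-0.6872, +0.7265)
n_6 = (-0.9872, -0.1592)
  (0,1): δ = 140.18°  ·
  (0,2): δ = 55.08°  ·
  (0,3): δ = 8.17°  ✓
  (0,4): δ = 37.44°  ✓
  (0,5): δ = 69.85°  ·
  (0,6): δ = 125.60°  ·
  (1,2): δ = 94.90°  ·
  (1,3): δ = 31.66°  ✓
  (1,4): δ = 2.38°  ✓
  (1,5): δ = 30.03°  ✓
  (1,6): δ = 85.78°  ·
  (2,3): δ = 116.76°  ·
  (2,4): δ = 87.48°  ·
  (2,5): δ = 55.08°  ·
  (2,6): δ = 0.68°  ✓
  (3,4): δ = 150.72°  ·
  (3,5): δ = 118.32°  ·
  (3,6): δ = 62.57°  ·
  (4,5): δ = 147.59°  ·
  (4,6): δ = 91.84°  ·
  (5,6): δ = 124.25°  ·
antipodal pairs: 6

count = 6; pairs: (0,3), (0,4), (1,3), (1,4), (1,5), (2,6)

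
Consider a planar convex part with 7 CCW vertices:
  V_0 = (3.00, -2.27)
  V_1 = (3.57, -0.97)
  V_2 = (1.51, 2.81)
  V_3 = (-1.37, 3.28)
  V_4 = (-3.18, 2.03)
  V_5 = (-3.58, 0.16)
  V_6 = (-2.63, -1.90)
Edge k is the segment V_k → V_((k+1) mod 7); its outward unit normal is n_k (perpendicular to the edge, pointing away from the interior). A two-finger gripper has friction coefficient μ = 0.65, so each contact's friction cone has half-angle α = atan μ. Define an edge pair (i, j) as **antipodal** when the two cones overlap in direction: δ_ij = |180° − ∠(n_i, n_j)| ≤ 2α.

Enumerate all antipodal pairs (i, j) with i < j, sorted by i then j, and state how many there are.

count = 9; pairs: (0,3), (0,4), (0,5), (1,4), (1,5), (1,6), (2,5), (2,6), (3,6)

α = atan 0.65 = 33.02°;  2α = 66.05°
n_0 = (+0.9158, -0.4016)
n_1 = (+0.8781, +0.4785)
n_2 = (+0.1611, +0.9869)
n_3 = (-0.5683, +0.8228)
n_4 = (-0.9779, +0.2092)
n_5 = (-0.9081, -0.4188)
n_6 = (-0.0656, -0.9978)
  (0,1): δ = 127.74°  ·
  (0,2): δ = 75.59°  ·
  (0,3): δ = 31.70°  ✓
  (0,4): δ = 11.60°  ✓
  (0,5): δ = 48.43°  ✓
  (0,6): δ = 109.92°  ·
  (1,2): δ = 127.86°  ·
  (1,3): δ = 83.96°  ·
  (1,4): δ = 40.66°  ✓
  (1,5): δ = 3.83°  ✓
  (1,6): δ = 57.65°  ✓
  (2,3): δ = 136.10°  ·
  (2,4): δ = 92.81°  ·
  (2,5): δ = 55.97°  ✓
  (2,6): δ = 5.51°  ✓
  (3,4): δ = 136.70°  ·
  (3,5): δ = 99.87°  ·
  (3,6): δ = 38.39°  ✓
  (4,5): δ = 143.17°  ·
  (4,6): δ = 81.69°  ·
  (5,6): δ = 118.52°  ·
antipodal pairs: 9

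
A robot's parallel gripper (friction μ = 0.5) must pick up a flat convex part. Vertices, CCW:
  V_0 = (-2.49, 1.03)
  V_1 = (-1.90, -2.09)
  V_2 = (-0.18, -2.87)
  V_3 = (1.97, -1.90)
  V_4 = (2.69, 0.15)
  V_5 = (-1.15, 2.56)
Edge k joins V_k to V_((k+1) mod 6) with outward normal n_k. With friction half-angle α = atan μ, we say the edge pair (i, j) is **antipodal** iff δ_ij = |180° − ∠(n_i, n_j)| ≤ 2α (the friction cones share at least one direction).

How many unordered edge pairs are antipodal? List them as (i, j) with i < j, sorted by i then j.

α = atan 0.5 = 26.57°;  2α = 53.13°
n_0 = (-0.9826, -0.1858)
n_1 = (-0.4130, -0.9107)
n_2 = (+0.4112, -0.9115)
n_3 = (+0.9435, -0.3314)
n_4 = (+0.5316, +0.8470)
n_5 = (-0.7523, +0.6589)
  (0,1): δ = 125.10°  ·
  (0,2): δ = 76.43°  ·
  (0,3): δ = 30.06°  ✓
  (0,4): δ = 47.18°  ✓
  (0,5): δ = 128.08°  ·
  (1,2): δ = 131.32°  ·
  (1,3): δ = 84.96°  ·
  (1,4): δ = 7.72°  ✓
  (1,5): δ = 73.18°  ·
  (2,3): δ = 133.64°  ·
  (2,4): δ = 56.40°  ·
  (2,5): δ = 24.50°  ✓
  (3,4): δ = 102.76°  ·
  (3,5): δ = 21.86°  ✓
  (4,5): δ = 99.10°  ·
antipodal pairs: 5

count = 5; pairs: (0,3), (0,4), (1,4), (2,5), (3,5)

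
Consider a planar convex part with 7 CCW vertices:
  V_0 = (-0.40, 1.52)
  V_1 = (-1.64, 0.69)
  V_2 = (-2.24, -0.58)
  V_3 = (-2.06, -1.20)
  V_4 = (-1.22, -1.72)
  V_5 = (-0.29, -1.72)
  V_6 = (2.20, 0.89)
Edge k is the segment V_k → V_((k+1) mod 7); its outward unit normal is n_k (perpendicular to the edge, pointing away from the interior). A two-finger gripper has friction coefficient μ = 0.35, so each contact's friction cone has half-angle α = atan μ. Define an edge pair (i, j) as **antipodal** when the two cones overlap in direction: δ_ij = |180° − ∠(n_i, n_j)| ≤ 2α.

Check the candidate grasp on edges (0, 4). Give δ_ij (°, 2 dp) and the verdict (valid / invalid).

δ = 33.80°, valid

α = atan 0.35 = 19.29°;  2α = 38.58°
edge 0: e_0 = (-1.24, -0.83);  n_0 = (-0.5562, +0.8310)
edge 4: e_4 = (+0.93, +0.00);  n_4 = (+0.0000, -1.0000)
∠(n_0, n_4) = 146.20°
δ = |180° − 146.20°| = 33.80°
33.80° ≤ 2α = 38.58°  →  valid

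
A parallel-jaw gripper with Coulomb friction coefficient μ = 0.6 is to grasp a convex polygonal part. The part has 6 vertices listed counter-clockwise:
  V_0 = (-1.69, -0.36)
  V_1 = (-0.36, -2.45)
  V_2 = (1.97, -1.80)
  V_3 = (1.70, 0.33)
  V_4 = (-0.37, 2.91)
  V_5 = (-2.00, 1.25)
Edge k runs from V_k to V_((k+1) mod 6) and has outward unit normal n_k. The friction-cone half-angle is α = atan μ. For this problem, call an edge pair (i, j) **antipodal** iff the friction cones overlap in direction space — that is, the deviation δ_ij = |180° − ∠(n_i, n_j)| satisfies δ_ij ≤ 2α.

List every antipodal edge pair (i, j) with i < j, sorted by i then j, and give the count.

count = 6; pairs: (0,2), (0,3), (1,4), (2,4), (2,5), (3,5)

α = atan 0.6 = 30.96°;  2α = 61.93°
n_0 = (-0.8437, -0.5369)
n_1 = (+0.2687, -0.9632)
n_2 = (+0.9921, +0.1258)
n_3 = (+0.7800, +0.6258)
n_4 = (-0.7135, +0.7006)
n_5 = (-0.9820, -0.1891)
  (0,1): δ = 106.88°  ·
  (0,2): δ = 25.25°  ✓
  (0,3): δ = 6.27°  ✓
  (0,4): δ = 103.05°  ·
  (0,5): δ = 158.43°  ·
  (1,2): δ = 98.36°  ·
  (1,3): δ = 66.85°  ·
  (1,4): δ = 29.93°  ✓
  (1,5): δ = 85.31°  ·
  (2,3): δ = 148.48°  ·
  (2,4): δ = 51.70°  ✓
  (2,5): δ = 3.67°  ✓
  (3,4): δ = 83.22°  ·
  (3,5): δ = 27.84°  ✓
  (4,5): δ = 124.62°  ·
antipodal pairs: 6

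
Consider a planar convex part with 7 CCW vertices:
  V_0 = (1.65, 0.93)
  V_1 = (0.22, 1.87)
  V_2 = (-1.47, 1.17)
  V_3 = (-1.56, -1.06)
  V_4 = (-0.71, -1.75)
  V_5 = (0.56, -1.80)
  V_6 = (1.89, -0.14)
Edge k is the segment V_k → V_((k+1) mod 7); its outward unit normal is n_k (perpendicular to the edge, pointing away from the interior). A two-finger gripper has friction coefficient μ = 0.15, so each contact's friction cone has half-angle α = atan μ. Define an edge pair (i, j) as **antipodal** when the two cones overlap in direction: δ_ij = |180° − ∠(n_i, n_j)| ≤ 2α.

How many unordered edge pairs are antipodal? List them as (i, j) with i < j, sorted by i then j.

α = atan 0.15 = 8.53°;  2α = 17.06°
n_0 = (+0.5493, +0.8356)
n_1 = (-0.3827, +0.9239)
n_2 = (-0.9992, +0.0403)
n_3 = (-0.6302, -0.7764)
n_4 = (-0.0393, -0.9992)
n_5 = (+0.7804, -0.6253)
n_6 = (+0.9758, +0.2189)
  (0,1): δ = 124.18°  ·
  (0,2): δ = 58.99°  ·
  (0,3): δ = 5.75°  ✓
  (0,4): δ = 31.06°  ·
  (0,5): δ = 84.62°  ·
  (0,6): δ = 135.96°  ·
  (1,2): δ = 114.81°  ·
  (1,3): δ = 61.57°  ·
  (1,4): δ = 24.75°  ·
  (1,5): δ = 28.80°  ·
  (1,6): δ = 80.14°  ·
  (2,3): δ = 126.76°  ·
  (2,4): δ = 89.94°  ·
  (2,5): δ = 36.39°  ·
  (2,6): δ = 14.95°  ✓
  (3,4): δ = 143.19°  ·
  (3,5): δ = 89.63°  ·
  (3,6): δ = 38.29°  ·
  (4,5): δ = 126.45°  ·
  (4,6): δ = 75.10°  ·
  (5,6): δ = 128.66°  ·
antipodal pairs: 2

count = 2; pairs: (0,3), (2,6)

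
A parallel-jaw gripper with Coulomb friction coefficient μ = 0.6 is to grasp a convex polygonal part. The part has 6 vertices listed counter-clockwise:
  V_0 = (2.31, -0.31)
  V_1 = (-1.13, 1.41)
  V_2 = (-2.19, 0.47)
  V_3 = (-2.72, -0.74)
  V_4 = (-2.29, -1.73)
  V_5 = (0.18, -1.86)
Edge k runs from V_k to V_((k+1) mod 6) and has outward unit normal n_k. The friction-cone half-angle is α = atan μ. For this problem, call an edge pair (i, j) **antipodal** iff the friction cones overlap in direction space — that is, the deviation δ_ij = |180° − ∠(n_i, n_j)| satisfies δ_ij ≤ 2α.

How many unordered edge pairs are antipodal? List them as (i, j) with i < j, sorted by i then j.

count = 5; pairs: (0,3), (0,4), (1,4), (1,5), (2,5)

α = atan 0.6 = 30.96°;  2α = 61.93°
n_0 = (+0.4472, +0.8944)
n_1 = (-0.6635, +0.7482)
n_2 = (-0.9160, +0.4012)
n_3 = (-0.9172, -0.3984)
n_4 = (-0.0526, -0.9986)
n_5 = (+0.5884, -0.8086)
  (0,1): δ = 111.87°  ·
  (0,2): δ = 87.09°  ·
  (0,3): δ = 39.96°  ✓
  (0,4): δ = 23.55°  ✓
  (0,5): δ = 62.61°  ·
  (1,2): δ = 155.22°  ·
  (1,3): δ = 108.09°  ·
  (1,4): δ = 44.58°  ✓
  (1,5): δ = 5.52°  ✓
  (2,3): δ = 132.87°  ·
  (2,4): δ = 69.36°  ·
  (2,5): δ = 30.30°  ✓
  (3,4): δ = 116.49°  ·
  (3,5): δ = 77.43°  ·
  (4,5): δ = 140.94°  ·
antipodal pairs: 5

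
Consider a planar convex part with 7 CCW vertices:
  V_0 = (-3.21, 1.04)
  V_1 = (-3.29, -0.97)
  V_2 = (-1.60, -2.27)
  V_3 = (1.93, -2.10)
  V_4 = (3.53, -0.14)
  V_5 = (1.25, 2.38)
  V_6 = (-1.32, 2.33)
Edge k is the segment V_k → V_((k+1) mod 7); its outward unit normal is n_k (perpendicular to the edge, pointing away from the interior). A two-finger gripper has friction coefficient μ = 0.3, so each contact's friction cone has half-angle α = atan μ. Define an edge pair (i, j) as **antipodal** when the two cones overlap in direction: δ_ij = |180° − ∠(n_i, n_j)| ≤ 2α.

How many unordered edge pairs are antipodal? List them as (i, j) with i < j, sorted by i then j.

α = atan 0.3 = 16.70°;  2α = 33.40°
n_0 = (-0.9992, +0.0398)
n_1 = (-0.6097, -0.7926)
n_2 = (+0.0481, -0.9988)
n_3 = (+0.7747, -0.6324)
n_4 = (+0.7415, +0.6709)
n_5 = (-0.0195, +0.9998)
n_6 = (-0.5637, +0.8259)
  (0,1): δ = 125.29°  ·
  (0,2): δ = 84.96°  ·
  (0,3): δ = 36.95°  ·
  (0,4): δ = 44.42°  ·
  (0,5): δ = 93.39°  ·
  (0,6): δ = 126.59°  ·
  (1,2): δ = 139.67°  ·
  (1,3): δ = 91.66°  ·
  (1,4): δ = 10.29°  ✓
  (1,5): δ = 38.68°  ·
  (1,6): δ = 71.88°  ·
  (2,3): δ = 131.98°  ·
  (2,4): δ = 50.62°  ·
  (2,5): δ = 1.64°  ✓
  (2,6): δ = 31.56°  ✓
  (3,4): δ = 98.64°  ·
  (3,5): δ = 49.66°  ·
  (3,6): δ = 16.46°  ✓
  (4,5): δ = 131.02°  ·
  (4,6): δ = 97.82°  ·
  (5,6): δ = 146.80°  ·
antipodal pairs: 4

count = 4; pairs: (1,4), (2,5), (2,6), (3,6)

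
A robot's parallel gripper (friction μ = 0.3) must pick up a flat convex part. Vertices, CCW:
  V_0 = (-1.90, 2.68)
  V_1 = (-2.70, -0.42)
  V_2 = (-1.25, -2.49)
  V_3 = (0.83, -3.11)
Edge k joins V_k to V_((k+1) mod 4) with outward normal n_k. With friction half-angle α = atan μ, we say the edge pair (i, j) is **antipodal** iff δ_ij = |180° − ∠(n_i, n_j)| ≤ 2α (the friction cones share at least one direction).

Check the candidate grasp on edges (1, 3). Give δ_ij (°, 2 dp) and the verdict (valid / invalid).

α = atan 0.3 = 16.70°;  2α = 33.40°
edge 1: e_1 = (+1.45, -2.07);  n_1 = (-0.8190, -0.5737)
edge 3: e_3 = (-2.73, +5.79);  n_3 = (+0.9045, +0.4265)
∠(n_1, n_3) = 170.23°
δ = |180° − 170.23°| = 9.77°
9.77° ≤ 2α = 33.40°  →  valid

δ = 9.77°, valid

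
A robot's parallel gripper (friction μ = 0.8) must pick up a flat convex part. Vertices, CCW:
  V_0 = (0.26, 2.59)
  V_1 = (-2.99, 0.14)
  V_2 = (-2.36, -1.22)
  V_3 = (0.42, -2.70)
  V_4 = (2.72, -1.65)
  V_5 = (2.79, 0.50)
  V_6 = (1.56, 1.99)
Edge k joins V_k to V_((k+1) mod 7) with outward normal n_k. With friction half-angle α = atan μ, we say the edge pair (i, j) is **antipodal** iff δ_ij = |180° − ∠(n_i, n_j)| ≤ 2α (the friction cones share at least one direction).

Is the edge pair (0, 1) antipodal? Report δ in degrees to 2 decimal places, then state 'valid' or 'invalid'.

α = atan 0.8 = 38.66°;  2α = 77.32°
edge 0: e_0 = (-3.25, -2.45);  n_0 = (-0.6020, +0.7985)
edge 1: e_1 = (+0.63, -1.36);  n_1 = (-0.9074, -0.4203)
∠(n_0, n_1) = 77.84°
δ = |180° − 77.84°| = 102.16°
102.16° > 2α = 77.32°  →  invalid

δ = 102.16°, invalid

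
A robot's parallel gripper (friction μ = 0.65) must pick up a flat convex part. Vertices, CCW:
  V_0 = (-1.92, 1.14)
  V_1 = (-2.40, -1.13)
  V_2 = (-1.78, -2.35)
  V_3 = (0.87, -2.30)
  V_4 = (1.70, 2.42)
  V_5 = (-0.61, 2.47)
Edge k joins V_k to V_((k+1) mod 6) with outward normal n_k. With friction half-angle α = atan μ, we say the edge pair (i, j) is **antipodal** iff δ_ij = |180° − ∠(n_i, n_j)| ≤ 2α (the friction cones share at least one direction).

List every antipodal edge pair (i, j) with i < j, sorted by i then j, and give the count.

α = atan 0.65 = 33.02°;  2α = 66.05°
n_0 = (-0.9784, +0.2069)
n_1 = (-0.8915, -0.4530)
n_2 = (+0.0189, -0.9998)
n_3 = (+0.9849, -0.1732)
n_4 = (+0.0216, +0.9998)
n_5 = (-0.7124, +0.7017)
  (0,1): δ = 141.12°  ·
  (0,2): δ = 76.98°  ·
  (0,3): δ = 1.97°  ✓
  (0,4): δ = 100.70°  ·
  (0,5): δ = 147.37°  ·
  (1,2): δ = 115.86°  ·
  (1,3): δ = 36.91°  ✓
  (1,4): δ = 61.82°  ✓
  (1,5): δ = 108.49°  ·
  (2,3): δ = 101.05°  ·
  (2,4): δ = 2.32°  ✓
  (2,5): δ = 44.35°  ✓
  (3,4): δ = 81.27°  ·
  (3,5): δ = 34.59°  ✓
  (4,5): δ = 133.33°  ·
antipodal pairs: 6

count = 6; pairs: (0,3), (1,3), (1,4), (2,4), (2,5), (3,5)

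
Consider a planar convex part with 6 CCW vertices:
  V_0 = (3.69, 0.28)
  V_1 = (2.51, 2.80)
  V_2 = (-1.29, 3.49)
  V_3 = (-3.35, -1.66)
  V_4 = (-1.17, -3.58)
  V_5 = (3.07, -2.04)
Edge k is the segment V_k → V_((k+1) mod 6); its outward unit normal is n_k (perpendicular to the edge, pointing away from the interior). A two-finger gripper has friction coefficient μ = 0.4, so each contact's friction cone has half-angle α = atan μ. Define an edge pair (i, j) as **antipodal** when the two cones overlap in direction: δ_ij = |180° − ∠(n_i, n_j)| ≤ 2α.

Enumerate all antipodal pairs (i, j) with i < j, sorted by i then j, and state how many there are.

α = atan 0.4 = 21.80°;  2α = 43.60°
n_0 = (+0.9056, +0.4241)
n_1 = (+0.1787, +0.9839)
n_2 = (-0.9285, +0.3714)
n_3 = (-0.6609, -0.7504)
n_4 = (+0.3414, -0.9399)
n_5 = (+0.9661, -0.2582)
  (0,1): δ = 125.38°  ·
  (0,2): δ = 46.89°  ·
  (0,3): δ = 23.54°  ✓
  (0,4): δ = 84.87°  ·
  (0,5): δ = 139.95°  ·
  (1,2): δ = 101.51°  ·
  (1,3): δ = 31.08°  ✓
  (1,4): δ = 30.25°  ✓
  (1,5): δ = 85.33°  ·
  (2,3): δ = 109.57°  ·
  (2,4): δ = 48.24°  ·
  (2,5): δ = 6.84°  ✓
  (3,4): δ = 118.67°  ·
  (3,5): δ = 63.59°  ·
  (4,5): δ = 124.92°  ·
antipodal pairs: 4

count = 4; pairs: (0,3), (1,3), (1,4), (2,5)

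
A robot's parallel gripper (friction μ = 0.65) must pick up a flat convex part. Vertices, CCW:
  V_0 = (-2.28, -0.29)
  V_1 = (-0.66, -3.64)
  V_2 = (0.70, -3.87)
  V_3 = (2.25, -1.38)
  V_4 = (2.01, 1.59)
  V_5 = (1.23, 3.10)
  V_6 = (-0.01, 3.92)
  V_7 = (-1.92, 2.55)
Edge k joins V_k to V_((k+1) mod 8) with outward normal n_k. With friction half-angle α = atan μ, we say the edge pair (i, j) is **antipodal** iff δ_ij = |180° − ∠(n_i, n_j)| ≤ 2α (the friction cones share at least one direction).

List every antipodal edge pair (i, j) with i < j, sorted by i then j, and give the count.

count = 13; pairs: (0,2), (0,3), (0,4), (0,5), (1,4), (1,5), (1,6), (2,6), (2,7), (3,6), (3,7), (4,7), (5,7)

α = atan 0.65 = 33.02°;  2α = 66.05°
n_0 = (-0.9003, -0.4354)
n_1 = (-0.1667, -0.9860)
n_2 = (+0.8490, -0.5285)
n_3 = (+0.9968, +0.0805)
n_4 = (+0.8885, +0.4589)
n_5 = (+0.5516, +0.8341)
n_6 = (-0.5828, +0.8126)
n_7 = (-0.9921, +0.1258)
  (0,1): δ = 125.41°  ·
  (0,2): δ = 57.71°  ✓
  (0,3): δ = 21.19°  ✓
  (0,4): δ = 1.51°  ✓
  (0,5): δ = 30.72°  ✓
  (0,6): δ = 99.84°  ·
  (0,7): δ = 146.97°  ·
  (1,2): δ = 112.30°  ·
  (1,3): δ = 75.78°  ·
  (1,4): δ = 53.08°  ✓
  (1,5): δ = 23.88°  ✓
  (1,6): δ = 45.25°  ✓
  (1,7): δ = 92.37°  ·
  (2,3): δ = 143.48°  ·
  (2,4): δ = 120.78°  ·
  (2,5): δ = 91.57°  ·
  (2,6): δ = 22.45°  ✓
  (2,7): δ = 24.68°  ✓
  (3,4): δ = 157.30°  ·
  (3,5): δ = 128.10°  ·
  (3,6): δ = 58.97°  ✓
  (3,7): δ = 11.84°  ✓
  (4,5): δ = 150.80°  ·
  (4,6): δ = 81.67°  ·
  (4,7): δ = 34.54°  ✓
  (5,6): δ = 110.87°  ·
  (5,7): δ = 63.75°  ✓
  (6,7): δ = 132.88°  ·
antipodal pairs: 13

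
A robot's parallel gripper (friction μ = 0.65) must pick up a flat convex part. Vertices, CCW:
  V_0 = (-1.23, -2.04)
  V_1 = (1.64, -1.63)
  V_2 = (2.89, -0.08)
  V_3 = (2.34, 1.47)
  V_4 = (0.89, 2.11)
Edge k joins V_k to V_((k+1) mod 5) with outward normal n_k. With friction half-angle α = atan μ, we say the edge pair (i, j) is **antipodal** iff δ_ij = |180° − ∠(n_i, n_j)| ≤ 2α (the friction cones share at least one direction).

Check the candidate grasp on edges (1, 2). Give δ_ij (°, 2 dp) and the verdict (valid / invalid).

δ = 121.58°, invalid

α = atan 0.65 = 33.02°;  2α = 66.05°
edge 1: e_1 = (+1.25, +1.55);  n_1 = (+0.7784, -0.6278)
edge 2: e_2 = (-0.55, +1.55);  n_2 = (+0.9424, +0.3344)
∠(n_1, n_2) = 58.42°
δ = |180° − 58.42°| = 121.58°
121.58° > 2α = 66.05°  →  invalid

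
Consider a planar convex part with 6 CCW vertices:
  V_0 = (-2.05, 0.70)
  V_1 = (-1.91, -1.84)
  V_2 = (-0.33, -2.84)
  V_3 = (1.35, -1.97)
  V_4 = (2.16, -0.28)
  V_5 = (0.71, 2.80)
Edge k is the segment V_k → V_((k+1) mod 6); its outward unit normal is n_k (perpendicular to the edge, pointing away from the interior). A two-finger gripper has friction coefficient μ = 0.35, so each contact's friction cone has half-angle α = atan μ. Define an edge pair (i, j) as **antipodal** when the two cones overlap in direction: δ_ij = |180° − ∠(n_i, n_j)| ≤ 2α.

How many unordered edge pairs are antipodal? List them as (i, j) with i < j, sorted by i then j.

count = 5; pairs: (0,3), (0,4), (1,4), (2,5), (3,5)

α = atan 0.35 = 19.29°;  2α = 38.58°
n_0 = (-0.9985, -0.0550)
n_1 = (-0.5348, -0.8450)
n_2 = (+0.4599, -0.8880)
n_3 = (+0.9018, -0.4322)
n_4 = (+0.9048, +0.4259)
n_5 = (-0.6055, +0.7958)
  (0,1): δ = 125.49°  ·
  (0,2): δ = 65.78°  ·
  (0,3): δ = 28.76°  ✓
  (0,4): δ = 22.06°  ✓
  (0,5): δ = 124.11°  ·
  (1,2): δ = 120.29°  ·
  (1,3): δ = 83.28°  ·
  (1,4): δ = 32.46°  ✓
  (1,5): δ = 69.60°  ·
  (2,3): δ = 142.99°  ·
  (2,4): δ = 92.17°  ·
  (2,5): δ = 9.89°  ✓
  (3,4): δ = 129.18°  ·
  (3,5): δ = 27.13°  ✓
  (4,5): δ = 77.94°  ·
antipodal pairs: 5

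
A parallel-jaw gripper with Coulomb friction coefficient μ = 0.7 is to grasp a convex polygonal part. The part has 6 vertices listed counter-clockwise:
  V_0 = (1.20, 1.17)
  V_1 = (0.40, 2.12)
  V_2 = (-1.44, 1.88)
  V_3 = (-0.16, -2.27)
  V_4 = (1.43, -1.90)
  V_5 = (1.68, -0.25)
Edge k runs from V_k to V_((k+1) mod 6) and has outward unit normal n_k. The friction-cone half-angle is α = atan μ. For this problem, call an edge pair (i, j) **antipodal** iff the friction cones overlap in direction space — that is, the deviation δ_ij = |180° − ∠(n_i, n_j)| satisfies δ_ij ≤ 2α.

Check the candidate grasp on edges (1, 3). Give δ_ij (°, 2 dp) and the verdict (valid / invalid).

α = atan 0.7 = 34.99°;  2α = 69.98°
edge 1: e_1 = (-1.84, -0.24);  n_1 = (-0.1293, +0.9916)
edge 3: e_3 = (+1.59, +0.37);  n_3 = (+0.2266, -0.9740)
∠(n_1, n_3) = 174.33°
δ = |180° − 174.33°| = 5.67°
5.67° ≤ 2α = 69.98°  →  valid

δ = 5.67°, valid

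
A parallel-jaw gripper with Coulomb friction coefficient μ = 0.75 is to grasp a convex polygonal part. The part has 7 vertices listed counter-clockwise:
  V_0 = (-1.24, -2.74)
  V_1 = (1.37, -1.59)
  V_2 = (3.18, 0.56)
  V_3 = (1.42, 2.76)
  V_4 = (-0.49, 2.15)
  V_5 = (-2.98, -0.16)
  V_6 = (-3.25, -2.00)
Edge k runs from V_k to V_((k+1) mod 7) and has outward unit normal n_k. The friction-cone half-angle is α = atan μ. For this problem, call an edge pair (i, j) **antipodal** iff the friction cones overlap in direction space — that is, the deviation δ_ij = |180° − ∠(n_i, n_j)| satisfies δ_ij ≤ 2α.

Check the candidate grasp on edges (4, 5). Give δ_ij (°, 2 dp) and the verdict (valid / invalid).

α = atan 0.75 = 36.87°;  2α = 73.74°
edge 4: e_4 = (-2.49, -2.31);  n_4 = (-0.6801, +0.7331)
edge 5: e_5 = (-0.27, -1.84);  n_5 = (-0.9894, +0.1452)
∠(n_4, n_5) = 38.80°
δ = |180° − 38.80°| = 141.20°
141.20° > 2α = 73.74°  →  invalid

δ = 141.20°, invalid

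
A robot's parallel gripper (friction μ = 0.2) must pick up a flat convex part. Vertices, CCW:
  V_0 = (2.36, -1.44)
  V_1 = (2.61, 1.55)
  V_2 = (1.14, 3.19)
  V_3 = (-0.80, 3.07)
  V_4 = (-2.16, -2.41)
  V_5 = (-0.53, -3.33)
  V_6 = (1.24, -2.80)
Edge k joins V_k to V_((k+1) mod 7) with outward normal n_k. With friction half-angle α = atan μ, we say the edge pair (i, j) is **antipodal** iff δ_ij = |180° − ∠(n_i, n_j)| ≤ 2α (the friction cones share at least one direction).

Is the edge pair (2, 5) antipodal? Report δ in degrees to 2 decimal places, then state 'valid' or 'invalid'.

δ = 13.13°, valid

α = atan 0.2 = 11.31°;  2α = 22.62°
edge 2: e_2 = (-1.94, -0.12);  n_2 = (-0.0617, +0.9981)
edge 5: e_5 = (+1.77, +0.53);  n_5 = (+0.2869, -0.9580)
∠(n_2, n_5) = 166.87°
δ = |180° − 166.87°| = 13.13°
13.13° ≤ 2α = 22.62°  →  valid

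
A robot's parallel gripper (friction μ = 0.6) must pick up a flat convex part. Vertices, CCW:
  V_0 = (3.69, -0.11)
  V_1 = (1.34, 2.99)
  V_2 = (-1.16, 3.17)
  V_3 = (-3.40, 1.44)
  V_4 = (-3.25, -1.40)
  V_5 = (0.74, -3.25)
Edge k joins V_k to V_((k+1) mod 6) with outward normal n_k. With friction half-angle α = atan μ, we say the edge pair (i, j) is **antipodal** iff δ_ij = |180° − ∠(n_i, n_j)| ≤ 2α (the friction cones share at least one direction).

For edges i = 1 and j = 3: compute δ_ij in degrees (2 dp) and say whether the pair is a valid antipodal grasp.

δ = 82.86°, invalid

α = atan 0.6 = 30.96°;  2α = 61.93°
edge 1: e_1 = (-2.50, +0.18);  n_1 = (+0.0718, +0.9974)
edge 3: e_3 = (+0.15, -2.84);  n_3 = (-0.9986, -0.0527)
∠(n_1, n_3) = 97.14°
δ = |180° − 97.14°| = 82.86°
82.86° > 2α = 61.93°  →  invalid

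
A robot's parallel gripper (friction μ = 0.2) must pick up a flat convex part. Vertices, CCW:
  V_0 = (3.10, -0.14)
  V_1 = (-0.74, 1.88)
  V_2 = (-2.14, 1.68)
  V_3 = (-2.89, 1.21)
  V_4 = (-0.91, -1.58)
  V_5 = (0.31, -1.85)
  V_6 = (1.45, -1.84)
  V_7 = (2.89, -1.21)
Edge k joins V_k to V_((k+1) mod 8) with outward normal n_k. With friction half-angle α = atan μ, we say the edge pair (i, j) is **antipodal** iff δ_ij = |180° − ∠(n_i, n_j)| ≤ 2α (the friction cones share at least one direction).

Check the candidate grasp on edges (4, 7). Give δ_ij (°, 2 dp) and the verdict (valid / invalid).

α = atan 0.2 = 11.31°;  2α = 22.62°
edge 4: e_4 = (+1.22, -0.27);  n_4 = (-0.2161, -0.9764)
edge 7: e_7 = (+0.21, +1.07);  n_7 = (+0.9813, -0.1926)
∠(n_4, n_7) = 91.38°
δ = |180° − 91.38°| = 88.62°
88.62° > 2α = 22.62°  →  invalid

δ = 88.62°, invalid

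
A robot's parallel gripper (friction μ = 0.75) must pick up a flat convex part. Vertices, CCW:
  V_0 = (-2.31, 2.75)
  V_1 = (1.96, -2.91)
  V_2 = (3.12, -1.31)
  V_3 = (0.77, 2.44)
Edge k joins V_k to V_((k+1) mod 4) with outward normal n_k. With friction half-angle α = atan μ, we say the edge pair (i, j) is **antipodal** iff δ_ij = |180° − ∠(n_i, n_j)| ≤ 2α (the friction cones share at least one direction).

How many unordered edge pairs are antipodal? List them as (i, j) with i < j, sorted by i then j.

α = atan 0.75 = 36.87°;  2α = 73.74°
n_0 = (-0.7983, -0.6023)
n_1 = (+0.8096, -0.5870)
n_2 = (+0.8474, +0.5310)
n_3 = (+0.1001, +0.9950)
  (0,1): δ = 72.97°  ✓
  (0,2): δ = 4.96°  ✓
  (0,3): δ = 47.22°  ✓
  (1,2): δ = 111.98°  ·
  (1,3): δ = 59.81°  ✓
  (2,3): δ = 127.82°  ·
antipodal pairs: 4

count = 4; pairs: (0,1), (0,2), (0,3), (1,3)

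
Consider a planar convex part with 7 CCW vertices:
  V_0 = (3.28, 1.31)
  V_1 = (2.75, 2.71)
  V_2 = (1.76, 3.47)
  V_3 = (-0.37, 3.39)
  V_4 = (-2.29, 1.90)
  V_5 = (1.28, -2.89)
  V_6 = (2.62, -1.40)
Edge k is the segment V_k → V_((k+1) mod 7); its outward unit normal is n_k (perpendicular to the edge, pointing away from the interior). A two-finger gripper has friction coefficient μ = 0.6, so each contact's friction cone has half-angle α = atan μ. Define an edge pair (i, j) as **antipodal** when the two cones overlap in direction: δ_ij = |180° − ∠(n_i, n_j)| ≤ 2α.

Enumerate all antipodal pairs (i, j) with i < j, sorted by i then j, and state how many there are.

α = atan 0.6 = 30.96°;  2α = 61.93°
n_0 = (+0.9352, +0.3541)
n_1 = (+0.6089, +0.7932)
n_2 = (-0.0375, +0.9993)
n_3 = (-0.6131, +0.7900)
n_4 = (-0.8018, -0.5976)
n_5 = (+0.7435, -0.6687)
n_6 = (+0.9716, -0.2366)
  (0,1): δ = 148.25°  ·
  (0,2): δ = 108.58°  ·
  (0,3): δ = 72.92°  ·
  (0,4): δ = 15.96°  ✓
  (0,5): δ = 117.30°  ·
  (0,6): δ = 145.58°  ·
  (1,2): δ = 140.34°  ·
  (1,3): δ = 104.67°  ·
  (1,4): δ = 15.79°  ✓
  (1,5): δ = 85.55°  ·
  (1,6): δ = 113.83°  ·
  (2,3): δ = 144.34°  ·
  (2,4): δ = 55.45°  ✓
  (2,5): δ = 45.88°  ✓
  (2,6): δ = 74.16°  ·
  (3,4): δ = 91.12°  ·
  (3,5): δ = 10.22°  ✓
  (3,6): δ = 38.50°  ✓
  (4,5): δ = 78.66°  ·
  (4,6): δ = 50.38°  ✓
  (5,6): δ = 151.72°  ·
antipodal pairs: 7

count = 7; pairs: (0,4), (1,4), (2,4), (2,5), (3,5), (3,6), (4,6)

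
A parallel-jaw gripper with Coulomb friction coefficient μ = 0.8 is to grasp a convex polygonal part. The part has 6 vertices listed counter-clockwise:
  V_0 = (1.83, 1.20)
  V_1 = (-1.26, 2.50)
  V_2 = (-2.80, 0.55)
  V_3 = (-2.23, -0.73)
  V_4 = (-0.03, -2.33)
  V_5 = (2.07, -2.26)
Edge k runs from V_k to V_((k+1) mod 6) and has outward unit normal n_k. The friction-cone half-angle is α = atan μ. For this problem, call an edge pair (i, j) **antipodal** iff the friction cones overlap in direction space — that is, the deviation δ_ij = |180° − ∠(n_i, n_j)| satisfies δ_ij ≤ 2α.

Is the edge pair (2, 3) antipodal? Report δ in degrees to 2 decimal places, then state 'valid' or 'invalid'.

α = atan 0.8 = 38.66°;  2α = 77.32°
edge 2: e_2 = (+0.57, -1.28);  n_2 = (-0.9135, -0.4068)
edge 3: e_3 = (+2.20, -1.60);  n_3 = (-0.5882, -0.8087)
∠(n_2, n_3) = 29.97°
δ = |180° − 29.97°| = 150.03°
150.03° > 2α = 77.32°  →  invalid

δ = 150.03°, invalid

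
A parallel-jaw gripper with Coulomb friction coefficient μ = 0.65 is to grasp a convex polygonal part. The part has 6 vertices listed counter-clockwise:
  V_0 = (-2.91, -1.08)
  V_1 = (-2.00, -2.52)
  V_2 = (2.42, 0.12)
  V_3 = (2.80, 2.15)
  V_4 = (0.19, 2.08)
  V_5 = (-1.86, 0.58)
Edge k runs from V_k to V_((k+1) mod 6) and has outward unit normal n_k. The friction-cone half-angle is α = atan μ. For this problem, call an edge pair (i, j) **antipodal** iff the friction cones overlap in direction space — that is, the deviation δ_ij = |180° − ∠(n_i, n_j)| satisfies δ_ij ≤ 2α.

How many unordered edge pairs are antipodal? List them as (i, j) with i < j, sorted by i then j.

α = atan 0.65 = 33.02°;  2α = 66.05°
n_0 = (-0.8453, -0.5342)
n_1 = (+0.5128, -0.8585)
n_2 = (+0.9829, -0.1840)
n_3 = (-0.0268, +0.9996)
n_4 = (-0.5905, +0.8070)
n_5 = (-0.8451, +0.5346)
  (0,1): δ = 91.44°  ·
  (0,2): δ = 42.89°  ✓
  (0,3): δ = 59.25°  ✓
  (0,4): δ = 93.90°  ·
  (0,5): δ = 115.39°  ·
  (1,2): δ = 131.45°  ·
  (1,3): δ = 29.31°  ✓
  (1,4): δ = 5.34°  ✓
  (1,5): δ = 26.84°  ✓
  (2,3): δ = 77.86°  ·
  (2,4): δ = 43.20°  ✓
  (2,5): δ = 21.71°  ✓
  (3,4): δ = 145.34°  ·
  (3,5): δ = 123.85°  ·
  (4,5): δ = 158.51°  ·
antipodal pairs: 7

count = 7; pairs: (0,2), (0,3), (1,3), (1,4), (1,5), (2,4), (2,5)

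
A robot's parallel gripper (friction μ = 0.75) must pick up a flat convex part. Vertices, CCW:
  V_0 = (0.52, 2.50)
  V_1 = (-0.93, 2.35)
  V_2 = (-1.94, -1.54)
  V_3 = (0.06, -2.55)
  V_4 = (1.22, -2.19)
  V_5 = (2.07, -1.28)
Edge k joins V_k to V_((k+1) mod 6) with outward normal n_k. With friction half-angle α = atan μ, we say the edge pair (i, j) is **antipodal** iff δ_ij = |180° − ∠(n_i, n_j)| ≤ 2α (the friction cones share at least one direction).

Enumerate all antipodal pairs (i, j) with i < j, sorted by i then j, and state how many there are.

count = 7; pairs: (0,2), (0,3), (0,4), (1,3), (1,4), (1,5), (2,5)

α = atan 0.75 = 36.87°;  2α = 73.74°
n_0 = (-0.1029, +0.9947)
n_1 = (-0.9679, +0.2513)
n_2 = (-0.4508, -0.8926)
n_3 = (+0.2964, -0.9551)
n_4 = (+0.7308, -0.6826)
n_5 = (+0.9252, +0.3794)
  (0,1): δ = 110.46°  ·
  (0,2): δ = 32.70°  ✓
  (0,3): δ = 11.34°  ✓
  (0,4): δ = 41.05°  ✓
  (0,5): δ = 106.39°  ·
  (1,2): δ = 102.24°  ·
  (1,3): δ = 58.20°  ✓
  (1,4): δ = 28.49°  ✓
  (1,5): δ = 36.85°  ✓
  (2,3): δ = 135.96°  ·
  (2,4): δ = 106.25°  ·
  (2,5): δ = 40.91°  ✓
  (3,4): δ = 150.29°  ·
  (3,5): δ = 84.95°  ·
  (4,5): δ = 114.66°  ·
antipodal pairs: 7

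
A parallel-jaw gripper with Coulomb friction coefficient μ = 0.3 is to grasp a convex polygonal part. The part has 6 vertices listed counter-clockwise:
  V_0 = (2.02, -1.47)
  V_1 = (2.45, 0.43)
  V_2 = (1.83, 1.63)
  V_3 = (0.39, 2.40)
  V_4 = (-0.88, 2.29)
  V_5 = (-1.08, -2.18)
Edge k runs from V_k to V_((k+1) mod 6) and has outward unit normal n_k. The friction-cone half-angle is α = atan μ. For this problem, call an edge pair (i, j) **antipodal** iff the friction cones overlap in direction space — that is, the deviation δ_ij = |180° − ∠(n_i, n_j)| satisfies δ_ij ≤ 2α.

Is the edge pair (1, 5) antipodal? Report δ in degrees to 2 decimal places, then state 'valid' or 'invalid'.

δ = 75.58°, invalid

α = atan 0.3 = 16.70°;  2α = 33.40°
edge 1: e_1 = (-0.62, +1.20);  n_1 = (+0.8884, +0.4590)
edge 5: e_5 = (+3.10, +0.71);  n_5 = (+0.2233, -0.9748)
∠(n_1, n_5) = 104.42°
δ = |180° − 104.42°| = 75.58°
75.58° > 2α = 33.40°  →  invalid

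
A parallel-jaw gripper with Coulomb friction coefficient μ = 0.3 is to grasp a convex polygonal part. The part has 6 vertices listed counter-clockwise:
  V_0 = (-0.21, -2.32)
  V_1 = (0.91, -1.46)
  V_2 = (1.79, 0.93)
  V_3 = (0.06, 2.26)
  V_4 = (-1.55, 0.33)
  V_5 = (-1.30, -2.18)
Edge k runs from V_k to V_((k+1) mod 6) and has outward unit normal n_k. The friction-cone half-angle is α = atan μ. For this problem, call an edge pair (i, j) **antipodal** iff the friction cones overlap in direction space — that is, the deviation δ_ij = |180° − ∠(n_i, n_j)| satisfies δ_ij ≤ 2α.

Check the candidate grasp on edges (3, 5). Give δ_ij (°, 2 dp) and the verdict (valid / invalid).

α = atan 0.3 = 16.70°;  2α = 33.40°
edge 3: e_3 = (-1.61, -1.93);  n_3 = (-0.7679, +0.6406)
edge 5: e_5 = (+1.09, -0.14);  n_5 = (-0.1274, -0.9919)
∠(n_3, n_5) = 122.52°
δ = |180° − 122.52°| = 57.48°
57.48° > 2α = 33.40°  →  invalid

δ = 57.48°, invalid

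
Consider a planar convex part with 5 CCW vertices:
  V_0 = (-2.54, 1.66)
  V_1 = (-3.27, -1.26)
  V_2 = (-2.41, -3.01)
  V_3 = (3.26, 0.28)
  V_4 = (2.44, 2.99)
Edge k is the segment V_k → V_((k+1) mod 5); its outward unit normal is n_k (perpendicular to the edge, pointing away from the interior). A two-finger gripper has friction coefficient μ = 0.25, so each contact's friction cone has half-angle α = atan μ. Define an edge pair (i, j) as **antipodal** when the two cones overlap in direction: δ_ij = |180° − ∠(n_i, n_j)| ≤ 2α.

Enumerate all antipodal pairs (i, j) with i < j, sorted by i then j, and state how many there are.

count = 2; pairs: (1,3), (2,4)

α = atan 0.25 = 14.04°;  2α = 28.07°
n_0 = (-0.9701, +0.2425)
n_1 = (-0.8975, -0.4410)
n_2 = (+0.5019, -0.8649)
n_3 = (+0.9571, +0.2896)
n_4 = (-0.2580, +0.9661)
  (0,1): δ = 139.79°  ·
  (0,2): δ = 45.84°  ·
  (0,3): δ = 30.87°  ·
  (0,4): δ = 118.99°  ·
  (1,2): δ = 86.05°  ·
  (1,3): δ = 9.34°  ✓
  (1,4): δ = 78.78°  ·
  (2,3): δ = 103.29°  ·
  (2,4): δ = 15.17°  ✓
  (3,4): δ = 91.88°  ·
antipodal pairs: 2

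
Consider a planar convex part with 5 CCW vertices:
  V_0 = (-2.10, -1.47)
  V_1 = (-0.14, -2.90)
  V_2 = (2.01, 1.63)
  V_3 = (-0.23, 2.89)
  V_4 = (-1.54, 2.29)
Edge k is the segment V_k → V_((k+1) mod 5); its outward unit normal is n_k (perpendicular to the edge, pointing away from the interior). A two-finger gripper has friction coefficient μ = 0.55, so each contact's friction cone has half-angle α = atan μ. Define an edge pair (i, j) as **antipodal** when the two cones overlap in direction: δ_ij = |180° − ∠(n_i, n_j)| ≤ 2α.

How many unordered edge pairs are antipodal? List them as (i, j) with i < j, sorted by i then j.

α = atan 0.55 = 28.81°;  2α = 57.62°
n_0 = (-0.5894, -0.8078)
n_1 = (+0.9034, -0.4288)
n_2 = (+0.4903, +0.8716)
n_3 = (-0.4164, +0.9092)
n_4 = (-0.9891, +0.1473)
  (0,1): δ = 79.28°  ·
  (0,2): δ = 6.76°  ✓
  (0,3): δ = 60.72°  ·
  (0,4): δ = 117.64°  ·
  (1,2): δ = 93.97°  ·
  (1,3): δ = 40.00°  ✓
  (1,4): δ = 16.92°  ✓
  (2,3): δ = 126.03°  ·
  (2,4): δ = 69.11°  ·
  (3,4): δ = 123.08°  ·
antipodal pairs: 3

count = 3; pairs: (0,2), (1,3), (1,4)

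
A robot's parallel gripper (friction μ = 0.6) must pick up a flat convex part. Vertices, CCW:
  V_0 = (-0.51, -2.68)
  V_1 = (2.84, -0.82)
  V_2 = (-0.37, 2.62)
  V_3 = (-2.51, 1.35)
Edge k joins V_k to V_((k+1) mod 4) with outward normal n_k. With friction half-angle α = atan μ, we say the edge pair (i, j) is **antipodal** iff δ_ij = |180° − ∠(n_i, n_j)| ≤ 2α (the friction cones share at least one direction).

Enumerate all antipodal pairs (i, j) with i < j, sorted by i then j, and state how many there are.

α = atan 0.6 = 30.96°;  2α = 61.93°
n_0 = (+0.4854, -0.8743)
n_1 = (+0.7311, +0.6822)
n_2 = (-0.5104, +0.8600)
n_3 = (-0.8958, -0.4445)
  (0,1): δ = 76.02°  ·
  (0,2): δ = 1.65°  ✓
  (0,3): δ = 87.35°  ·
  (1,2): δ = 102.33°  ·
  (1,3): δ = 16.62°  ✓
  (2,3): δ = 94.29°  ·
antipodal pairs: 2

count = 2; pairs: (0,2), (1,3)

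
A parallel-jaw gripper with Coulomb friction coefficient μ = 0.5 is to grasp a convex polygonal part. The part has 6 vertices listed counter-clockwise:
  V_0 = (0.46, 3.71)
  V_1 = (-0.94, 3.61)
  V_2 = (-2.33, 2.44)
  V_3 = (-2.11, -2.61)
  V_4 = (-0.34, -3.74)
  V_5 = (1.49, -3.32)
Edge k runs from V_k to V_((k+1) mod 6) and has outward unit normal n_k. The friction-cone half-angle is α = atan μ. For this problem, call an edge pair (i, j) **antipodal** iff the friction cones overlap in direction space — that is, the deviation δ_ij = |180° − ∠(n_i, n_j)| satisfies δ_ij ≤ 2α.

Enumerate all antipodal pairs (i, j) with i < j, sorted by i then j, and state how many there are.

count = 5; pairs: (0,3), (0,4), (1,4), (2,5), (3,5)

α = atan 0.5 = 26.57°;  2α = 53.13°
n_0 = (-0.0712, +0.9975)
n_1 = (-0.6440, +0.7651)
n_2 = (-0.9991, -0.0435)
n_3 = (-0.5381, -0.8429)
n_4 = (+0.2237, -0.9747)
n_5 = (+0.9894, +0.1450)
  (0,1): δ = 144.00°  ·
  (0,2): δ = 91.59°  ·
  (0,3): δ = 36.64°  ✓
  (0,4): δ = 8.84°  ✓
  (0,5): δ = 94.25°  ·
  (1,2): δ = 127.59°  ·
  (1,3): δ = 72.64°  ·
  (1,4): δ = 27.16°  ✓
  (1,5): δ = 58.25°  ·
  (2,3): δ = 125.05°  ·
  (2,4): δ = 79.57°  ·
  (2,5): δ = 5.84°  ✓
  (3,4): δ = 134.52°  ·
  (3,5): δ = 49.11°  ✓
  (4,5): δ = 94.59°  ·
antipodal pairs: 5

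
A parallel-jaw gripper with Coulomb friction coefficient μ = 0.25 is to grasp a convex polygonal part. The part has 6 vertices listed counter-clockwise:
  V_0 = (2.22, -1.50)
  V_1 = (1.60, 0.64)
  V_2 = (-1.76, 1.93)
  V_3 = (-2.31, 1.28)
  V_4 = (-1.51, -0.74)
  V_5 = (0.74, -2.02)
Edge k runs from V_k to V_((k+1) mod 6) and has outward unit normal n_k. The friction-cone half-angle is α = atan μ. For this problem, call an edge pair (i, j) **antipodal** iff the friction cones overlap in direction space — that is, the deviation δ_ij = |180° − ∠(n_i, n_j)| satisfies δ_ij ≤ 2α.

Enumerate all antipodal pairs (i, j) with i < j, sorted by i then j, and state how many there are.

α = atan 0.25 = 14.04°;  2α = 28.07°
n_0 = (+0.9605, +0.2783)
n_1 = (+0.3584, +0.9336)
n_2 = (-0.7634, +0.6459)
n_3 = (-0.9297, -0.3682)
n_4 = (-0.4945, -0.8692)
n_5 = (+0.3315, -0.9435)
  (0,1): δ = 127.16°  ·
  (0,2): δ = 56.39°  ·
  (0,3): δ = 5.45°  ✓
  (0,4): δ = 44.21°  ·
  (0,5): δ = 93.20°  ·
  (1,2): δ = 109.23°  ·
  (1,3): δ = 47.39°  ·
  (1,4): δ = 8.63°  ✓
  (1,5): δ = 40.36°  ·
  (2,3): δ = 118.16°  ·
  (2,4): δ = 79.40°  ·
  (2,5): δ = 30.40°  ·
  (3,4): δ = 141.24°  ·
  (3,5): δ = 92.25°  ·
  (4,5): δ = 131.01°  ·
antipodal pairs: 2

count = 2; pairs: (0,3), (1,4)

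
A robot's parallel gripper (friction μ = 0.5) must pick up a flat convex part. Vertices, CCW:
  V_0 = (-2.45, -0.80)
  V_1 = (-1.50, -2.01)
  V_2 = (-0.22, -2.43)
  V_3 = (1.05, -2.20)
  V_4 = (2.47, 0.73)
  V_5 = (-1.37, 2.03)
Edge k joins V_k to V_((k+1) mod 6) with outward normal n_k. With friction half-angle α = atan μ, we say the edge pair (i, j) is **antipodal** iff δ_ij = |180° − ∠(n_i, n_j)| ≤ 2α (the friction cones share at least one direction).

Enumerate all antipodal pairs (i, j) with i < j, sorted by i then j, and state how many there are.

α = atan 0.5 = 26.57°;  2α = 53.13°
n_0 = (-0.7865, -0.6175)
n_1 = (-0.3118, -0.9502)
n_2 = (+0.1782, -0.9840)
n_3 = (+0.8999, -0.4361)
n_4 = (+0.3207, +0.9472)
n_5 = (-0.9343, +0.3565)
  (0,1): δ = 146.30°  ·
  (0,2): δ = 117.87°  ·
  (0,3): δ = 63.99°  ·
  (0,4): δ = 33.16°  ✓
  (0,5): δ = 120.98°  ·
  (1,2): δ = 151.57°  ·
  (1,3): δ = 97.69°  ·
  (1,4): δ = 0.54°  ✓
  (1,5): δ = 87.28°  ·
  (2,3): δ = 126.12°  ·
  (2,4): δ = 28.97°  ✓
  (2,5): δ = 58.85°  ·
  (3,4): δ = 82.85°  ·
  (3,5): δ = 4.97°  ✓
  (4,5): δ = 92.19°  ·
antipodal pairs: 4

count = 4; pairs: (0,4), (1,4), (2,4), (3,5)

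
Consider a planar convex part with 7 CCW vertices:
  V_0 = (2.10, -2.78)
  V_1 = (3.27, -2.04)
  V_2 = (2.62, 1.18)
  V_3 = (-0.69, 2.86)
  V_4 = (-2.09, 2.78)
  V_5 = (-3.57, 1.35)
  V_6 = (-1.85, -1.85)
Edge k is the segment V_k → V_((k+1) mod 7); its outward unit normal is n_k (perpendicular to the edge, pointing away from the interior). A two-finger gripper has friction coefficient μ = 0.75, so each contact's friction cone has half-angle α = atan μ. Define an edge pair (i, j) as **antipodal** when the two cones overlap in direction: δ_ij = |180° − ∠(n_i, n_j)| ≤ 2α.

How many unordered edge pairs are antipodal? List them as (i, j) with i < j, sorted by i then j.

α = atan 0.75 = 36.87°;  2α = 73.74°
n_0 = (+0.5345, -0.8451)
n_1 = (+0.9802, +0.1979)
n_2 = (+0.4526, +0.8917)
n_3 = (-0.0570, +0.9984)
n_4 = (-0.6949, +0.7192)
n_5 = (-0.8808, -0.4734)
n_6 = (-0.2292, -0.9734)
  (0,1): δ = 110.90°  ·
  (0,2): δ = 59.22°  ✓
  (0,3): δ = 29.04°  ✓
  (0,4): δ = 11.70°  ✓
  (0,5): δ = 85.95°  ·
  (0,6): δ = 134.44°  ·
  (1,2): δ = 128.32°  ·
  (1,3): δ = 98.14°  ·
  (1,4): δ = 57.40°  ✓
  (1,5): δ = 16.85°  ✓
  (1,6): δ = 65.34°  ✓
  (2,3): δ = 149.82°  ·
  (2,4): δ = 109.07°  ·
  (2,5): δ = 34.83°  ✓
  (2,6): δ = 13.66°  ✓
  (3,4): δ = 139.25°  ·
  (3,5): δ = 65.01°  ✓
  (3,6): δ = 16.52°  ✓
  (4,5): δ = 105.76°  ·
  (4,6): δ = 57.26°  ✓
  (5,6): δ = 131.51°  ·
antipodal pairs: 11

count = 11; pairs: (0,2), (0,3), (0,4), (1,4), (1,5), (1,6), (2,5), (2,6), (3,5), (3,6), (4,6)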